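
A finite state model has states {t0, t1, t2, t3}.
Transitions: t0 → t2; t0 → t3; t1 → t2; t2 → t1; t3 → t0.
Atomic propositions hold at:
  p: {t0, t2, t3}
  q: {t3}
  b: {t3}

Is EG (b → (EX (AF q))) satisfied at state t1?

AF q: least fixpoint, start Z0 = {t3}, add states with every successor in Z. Already a fixed point.
Sat(AF q) = {t3}
Sat(EX (AF q)) = {s : some successor in {t3}} = {t0}
Sat(b → (EX (AF q))) = {t0, t1, t2}
EG (b → (EX (AF q))): greatest fixpoint, start Z0 = {t0, t1, t2}, keep only states in Sat with some successor in Z. Already a fixed point.
Sat(EG (b → (EX (AF q)))) = {t0, t1, t2}
t1 ∈ Sat(EG (b → (EX (AF q)))) = {t0, t1, t2}, so the formula holds at t1.

Yes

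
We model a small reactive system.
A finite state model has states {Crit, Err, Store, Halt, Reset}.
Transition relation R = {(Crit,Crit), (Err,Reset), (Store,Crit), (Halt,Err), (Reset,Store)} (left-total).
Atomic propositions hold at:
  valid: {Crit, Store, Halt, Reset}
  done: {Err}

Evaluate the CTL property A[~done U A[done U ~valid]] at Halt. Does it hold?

Yes

Sat(~done) = {Crit, Store, Halt, Reset}
Sat(~valid) = {Err}
A[done U ~valid]: least fixpoint, start Z0 = Sat(~valid) = {Err}, add states in Sat(done) with every successor in Z. Already a fixed point.
Sat(A[done U ~valid]) = {Err}
A[~done U A[done U ~valid]]: least fixpoint, start Z0 = Sat(A[done U ~valid]) = {Err}, add states in Sat(~done) with every successor in Z. Z1 = {Err, Halt}; fixed.
Sat(A[~done U A[done U ~valid]]) = {Err, Halt}
Halt ∈ Sat(A[~done U A[done U ~valid]]) = {Err, Halt}, so the formula holds at Halt.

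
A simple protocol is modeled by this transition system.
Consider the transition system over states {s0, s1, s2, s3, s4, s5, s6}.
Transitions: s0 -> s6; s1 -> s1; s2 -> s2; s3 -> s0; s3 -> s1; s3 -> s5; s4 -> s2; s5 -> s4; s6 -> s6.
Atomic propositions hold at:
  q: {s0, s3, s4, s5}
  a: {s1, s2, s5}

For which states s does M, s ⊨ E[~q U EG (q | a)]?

{s1, s2, s3, s4, s5}

Sat(~q) = {s1, s2, s6}
Sat(q | a) = {s0, s1, s2, s3, s4, s5}
EG (q | a): greatest fixpoint, start Z0 = {s0, s1, s2, s3, s4, s5}, keep only states in Sat with some successor in Z. Z1 = {s1, s2, s3, s4, s5}; fixed.
Sat(EG (q | a)) = {s1, s2, s3, s4, s5}
E[~q U EG (q | a)]: least fixpoint, start Z0 = Sat(EG (q | a)) = {s1, s2, s3, s4, s5}, add states in Sat(~q) with some successor in Z. Already a fixed point.
Sat(E[~q U EG (q | a)]) = {s1, s2, s3, s4, s5}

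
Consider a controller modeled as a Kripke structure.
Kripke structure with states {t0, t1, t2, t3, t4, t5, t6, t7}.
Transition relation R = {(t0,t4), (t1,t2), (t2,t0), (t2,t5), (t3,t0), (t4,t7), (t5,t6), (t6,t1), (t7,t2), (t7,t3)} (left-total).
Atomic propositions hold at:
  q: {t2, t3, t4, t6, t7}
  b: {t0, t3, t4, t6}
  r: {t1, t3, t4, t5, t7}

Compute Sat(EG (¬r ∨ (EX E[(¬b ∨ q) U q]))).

{t0, t1, t2, t4, t5, t6, t7}

Sat(¬r) = {t0, t2, t6}
Sat(¬b) = {t1, t2, t5, t7}
Sat(¬b ∨ q) = {t1, t2, t3, t4, t5, t6, t7}
E[(¬b ∨ q) U q]: least fixpoint, start Z0 = Sat(q) = {t2, t3, t4, t6, t7}, add states in Sat(¬b ∨ q) with some successor in Z. Z1 = {t1, t2, t3, t4, t5, t6, t7}; fixed.
Sat(E[(¬b ∨ q) U q]) = {t1, t2, t3, t4, t5, t6, t7}
Sat(EX E[(¬b ∨ q) U q]) = {s : some successor in {t1, t2, t3, t4, t5, t6, t7}} = {t0, t1, t2, t4, t5, t6, t7}
Sat(¬r ∨ (EX E[(¬b ∨ q) U q])) = {t0, t1, t2, t4, t5, t6, t7}
EG (¬r ∨ (EX E[(¬b ∨ q) U q])): greatest fixpoint, start Z0 = {t0, t1, t2, t4, t5, t6, t7}, keep only states in Sat with some successor in Z. Already a fixed point.
Sat(EG (¬r ∨ (EX E[(¬b ∨ q) U q]))) = {t0, t1, t2, t4, t5, t6, t7}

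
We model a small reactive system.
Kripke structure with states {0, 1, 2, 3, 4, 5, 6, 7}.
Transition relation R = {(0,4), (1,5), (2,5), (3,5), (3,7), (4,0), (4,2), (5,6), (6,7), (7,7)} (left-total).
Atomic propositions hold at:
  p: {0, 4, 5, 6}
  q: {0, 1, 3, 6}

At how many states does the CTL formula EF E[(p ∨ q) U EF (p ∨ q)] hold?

7

Sat(p ∨ q) = {0, 1, 3, 4, 5, 6}
EF (p ∨ q): least fixpoint, start Z0 = {0, 1, 3, 4, 5, 6}, add states with some successor in Z. Z1 = {0, 1, 2, 3, 4, 5, 6}; fixed.
Sat(EF (p ∨ q)) = {0, 1, 2, 3, 4, 5, 6}
E[(p ∨ q) U EF (p ∨ q)]: least fixpoint, start Z0 = Sat(EF (p ∨ q)) = {0, 1, 2, 3, 4, 5, 6}, add states in Sat(p ∨ q) with some successor in Z. Already a fixed point.
Sat(E[(p ∨ q) U EF (p ∨ q)]) = {0, 1, 2, 3, 4, 5, 6}
EF E[(p ∨ q) U EF (p ∨ q)]: least fixpoint, start Z0 = {0, 1, 2, 3, 4, 5, 6}, add states with some successor in Z. Already a fixed point.
Sat(EF E[(p ∨ q) U EF (p ∨ q)]) = {0, 1, 2, 3, 4, 5, 6}
|Sat(EF E[(p ∨ q) U EF (p ∨ q)])| = |{0, 1, 2, 3, 4, 5, 6}| = 7.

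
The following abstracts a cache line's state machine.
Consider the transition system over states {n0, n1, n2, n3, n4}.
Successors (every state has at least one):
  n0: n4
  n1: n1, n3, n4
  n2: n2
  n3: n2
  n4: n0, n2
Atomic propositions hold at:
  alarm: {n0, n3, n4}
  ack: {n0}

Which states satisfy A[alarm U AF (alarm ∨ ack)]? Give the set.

{n0, n3, n4}

Sat(alarm ∨ ack) = {n0, n3, n4}
AF (alarm ∨ ack): least fixpoint, start Z0 = {n0, n3, n4}, add states with every successor in Z. Already a fixed point.
Sat(AF (alarm ∨ ack)) = {n0, n3, n4}
A[alarm U AF (alarm ∨ ack)]: least fixpoint, start Z0 = Sat(AF (alarm ∨ ack)) = {n0, n3, n4}, add states in Sat(alarm) with every successor in Z. Already a fixed point.
Sat(A[alarm U AF (alarm ∨ ack)]) = {n0, n3, n4}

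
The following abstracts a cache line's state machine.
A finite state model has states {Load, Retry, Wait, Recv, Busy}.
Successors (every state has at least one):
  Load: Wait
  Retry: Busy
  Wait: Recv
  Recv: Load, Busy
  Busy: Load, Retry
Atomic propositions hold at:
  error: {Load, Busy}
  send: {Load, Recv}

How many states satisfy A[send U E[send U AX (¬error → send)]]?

4

Sat(¬error) = {Retry, Wait, Recv}
Sat(¬error → send) = {Load, Recv, Busy}
Sat(AX (¬error → send)) = {s : every successor in {Load, Recv, Busy}} = {Retry, Wait, Recv}
E[send U AX (¬error → send)]: least fixpoint, start Z0 = Sat(AX (¬error → send)) = {Retry, Wait, Recv}, add states in Sat(send) with some successor in Z. Z1 = {Load, Retry, Wait, Recv}; fixed.
Sat(E[send U AX (¬error → send)]) = {Load, Retry, Wait, Recv}
A[send U E[send U AX (¬error → send)]]: least fixpoint, start Z0 = Sat(E[send U AX (¬error → send)]) = {Load, Retry, Wait, Recv}, add states in Sat(send) with every successor in Z. Already a fixed point.
Sat(A[send U E[send U AX (¬error → send)]]) = {Load, Retry, Wait, Recv}
|Sat(A[send U E[send U AX (¬error → send)]])| = |{Load, Retry, Wait, Recv}| = 4.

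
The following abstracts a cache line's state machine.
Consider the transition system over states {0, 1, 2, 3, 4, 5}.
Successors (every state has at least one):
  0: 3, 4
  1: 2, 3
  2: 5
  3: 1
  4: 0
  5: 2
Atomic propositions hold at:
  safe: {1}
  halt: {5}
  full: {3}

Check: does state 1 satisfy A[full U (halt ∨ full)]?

Sat(halt ∨ full) = {3, 5}
A[full U (halt ∨ full)]: least fixpoint, start Z0 = Sat((halt ∨ full)) = {3, 5}, add states in Sat(full) with every successor in Z. Already a fixed point.
Sat(A[full U (halt ∨ full)]) = {3, 5}
1 ∉ Sat(A[full U (halt ∨ full)]) = {3, 5}, so the formula does not hold at 1.

No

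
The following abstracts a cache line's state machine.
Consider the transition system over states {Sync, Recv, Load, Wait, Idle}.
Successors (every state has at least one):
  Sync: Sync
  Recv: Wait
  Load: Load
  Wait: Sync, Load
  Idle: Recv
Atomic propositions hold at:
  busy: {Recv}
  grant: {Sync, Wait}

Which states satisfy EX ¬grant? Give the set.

{Load, Wait, Idle}

Sat(¬grant) = {Recv, Load, Idle}
Sat(EX ¬grant) = {s : some successor in {Recv, Load, Idle}} = {Load, Wait, Idle}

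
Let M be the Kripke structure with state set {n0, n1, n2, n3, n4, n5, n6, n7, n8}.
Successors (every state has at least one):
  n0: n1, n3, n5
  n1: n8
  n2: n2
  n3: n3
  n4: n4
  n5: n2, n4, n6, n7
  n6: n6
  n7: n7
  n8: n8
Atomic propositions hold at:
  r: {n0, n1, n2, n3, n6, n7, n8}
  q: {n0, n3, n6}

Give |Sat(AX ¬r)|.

1

Sat(¬r) = {n4, n5}
Sat(AX ¬r) = {s : every successor in {n4, n5}} = {n4}
|Sat(AX ¬r)| = |{n4}| = 1.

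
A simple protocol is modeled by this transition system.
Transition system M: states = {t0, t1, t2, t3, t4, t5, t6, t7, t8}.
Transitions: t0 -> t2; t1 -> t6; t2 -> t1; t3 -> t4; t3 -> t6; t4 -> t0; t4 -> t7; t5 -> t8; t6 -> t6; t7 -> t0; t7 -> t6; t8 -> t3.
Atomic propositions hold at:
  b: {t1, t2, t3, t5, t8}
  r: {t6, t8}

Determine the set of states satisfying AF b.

{t0, t1, t2, t3, t5, t8}

AF b: least fixpoint, start Z0 = {t1, t2, t3, t5, t8}, add states with every successor in Z. Z1 = {t0, t1, t2, t3, t5, t8}; fixed.
Sat(AF b) = {t0, t1, t2, t3, t5, t8}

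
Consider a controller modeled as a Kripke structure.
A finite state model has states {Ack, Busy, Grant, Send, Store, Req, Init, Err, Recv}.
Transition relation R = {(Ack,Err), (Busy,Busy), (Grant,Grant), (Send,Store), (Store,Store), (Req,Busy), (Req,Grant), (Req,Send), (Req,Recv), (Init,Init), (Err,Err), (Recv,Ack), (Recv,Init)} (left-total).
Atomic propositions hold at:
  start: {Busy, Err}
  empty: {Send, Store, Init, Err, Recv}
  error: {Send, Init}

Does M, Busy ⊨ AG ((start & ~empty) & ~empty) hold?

Yes

Sat(~empty) = {Ack, Busy, Grant, Req}
Sat(start & ~empty) = {Busy}
Sat((start & ~empty) & ~empty) = {Busy}
AG ((start & ~empty) & ~empty): greatest fixpoint, start Z0 = {Busy}, keep only states in Sat with every successor in Z. Already a fixed point.
Sat(AG ((start & ~empty) & ~empty)) = {Busy}
Busy ∈ Sat(AG ((start & ~empty) & ~empty)) = {Busy}, so the formula holds at Busy.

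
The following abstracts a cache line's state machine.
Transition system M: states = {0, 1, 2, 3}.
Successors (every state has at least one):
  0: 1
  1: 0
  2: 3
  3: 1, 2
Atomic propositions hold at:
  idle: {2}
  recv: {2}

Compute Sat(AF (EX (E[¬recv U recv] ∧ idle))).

Sat(¬recv) = {0, 1, 3}
E[¬recv U recv]: least fixpoint, start Z0 = Sat(recv) = {2}, add states in Sat(¬recv) with some successor in Z. Z1 = {2, 3}; fixed.
Sat(E[¬recv U recv]) = {2, 3}
Sat(E[¬recv U recv] ∧ idle) = {2}
Sat(EX (E[¬recv U recv] ∧ idle)) = {s : some successor in {2}} = {3}
AF (EX (E[¬recv U recv] ∧ idle)): least fixpoint, start Z0 = {3}, add states with every successor in Z. Z1 = {2, 3}; fixed.
Sat(AF (EX (E[¬recv U recv] ∧ idle))) = {2, 3}

{2, 3}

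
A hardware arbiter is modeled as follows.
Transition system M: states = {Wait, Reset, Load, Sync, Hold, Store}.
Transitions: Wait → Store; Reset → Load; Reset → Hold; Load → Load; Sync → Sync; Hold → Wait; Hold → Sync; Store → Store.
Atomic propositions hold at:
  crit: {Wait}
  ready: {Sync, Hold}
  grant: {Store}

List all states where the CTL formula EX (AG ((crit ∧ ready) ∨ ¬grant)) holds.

{Reset, Load, Sync, Hold}

Sat(crit ∧ ready) = ∅
Sat(¬grant) = {Wait, Reset, Load, Sync, Hold}
Sat((crit ∧ ready) ∨ ¬grant) = {Wait, Reset, Load, Sync, Hold}
AG ((crit ∧ ready) ∨ ¬grant): greatest fixpoint, start Z0 = {Wait, Reset, Load, Sync, Hold}, keep only states in Sat with every successor in Z. Z1 = {Reset, Load, Sync, Hold}; Z2 = {Reset, Load, Sync}; Z3 = {Load, Sync}; fixed.
Sat(AG ((crit ∧ ready) ∨ ¬grant)) = {Load, Sync}
Sat(EX (AG ((crit ∧ ready) ∨ ¬grant))) = {s : some successor in {Load, Sync}} = {Reset, Load, Sync, Hold}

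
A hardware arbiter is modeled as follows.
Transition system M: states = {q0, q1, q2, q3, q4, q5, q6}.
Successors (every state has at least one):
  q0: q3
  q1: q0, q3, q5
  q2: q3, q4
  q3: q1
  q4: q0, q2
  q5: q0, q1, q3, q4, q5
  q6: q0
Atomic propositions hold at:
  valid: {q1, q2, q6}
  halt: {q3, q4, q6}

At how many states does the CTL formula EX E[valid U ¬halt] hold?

Sat(¬halt) = {q0, q1, q2, q5}
E[valid U ¬halt]: least fixpoint, start Z0 = Sat(¬halt) = {q0, q1, q2, q5}, add states in Sat(valid) with some successor in Z. Z1 = {q0, q1, q2, q5, q6}; fixed.
Sat(E[valid U ¬halt]) = {q0, q1, q2, q5, q6}
Sat(EX E[valid U ¬halt]) = {s : some successor in {q0, q1, q2, q5, q6}} = {q1, q3, q4, q5, q6}
|Sat(EX E[valid U ¬halt])| = |{q1, q3, q4, q5, q6}| = 5.

5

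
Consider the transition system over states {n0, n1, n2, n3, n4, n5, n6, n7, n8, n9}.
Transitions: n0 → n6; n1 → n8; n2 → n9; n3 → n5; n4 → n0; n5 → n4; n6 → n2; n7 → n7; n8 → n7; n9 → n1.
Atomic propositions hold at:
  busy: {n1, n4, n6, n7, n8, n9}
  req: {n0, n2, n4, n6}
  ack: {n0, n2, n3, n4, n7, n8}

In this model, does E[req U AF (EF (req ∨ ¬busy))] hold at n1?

Sat(¬busy) = {n0, n2, n3, n5}
Sat(req ∨ ¬busy) = {n0, n2, n3, n4, n5, n6}
EF (req ∨ ¬busy): least fixpoint, start Z0 = {n0, n2, n3, n4, n5, n6}, add states with some successor in Z. Already a fixed point.
Sat(EF (req ∨ ¬busy)) = {n0, n2, n3, n4, n5, n6}
AF (EF (req ∨ ¬busy)): least fixpoint, start Z0 = {n0, n2, n3, n4, n5, n6}, add states with every successor in Z. Already a fixed point.
Sat(AF (EF (req ∨ ¬busy))) = {n0, n2, n3, n4, n5, n6}
E[req U AF (EF (req ∨ ¬busy))]: least fixpoint, start Z0 = Sat(AF (EF (req ∨ ¬busy))) = {n0, n2, n3, n4, n5, n6}, add states in Sat(req) with some successor in Z. Already a fixed point.
Sat(E[req U AF (EF (req ∨ ¬busy))]) = {n0, n2, n3, n4, n5, n6}
n1 ∉ Sat(E[req U AF (EF (req ∨ ¬busy))]) = {n0, n2, n3, n4, n5, n6}, so the formula does not hold at n1.

No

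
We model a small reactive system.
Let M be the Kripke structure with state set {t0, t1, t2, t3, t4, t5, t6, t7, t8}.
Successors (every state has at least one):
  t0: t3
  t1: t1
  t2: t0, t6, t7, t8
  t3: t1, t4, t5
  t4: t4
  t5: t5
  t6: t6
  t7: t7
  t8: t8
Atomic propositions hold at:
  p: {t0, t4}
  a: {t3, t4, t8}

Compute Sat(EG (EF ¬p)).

{t0, t1, t2, t3, t5, t6, t7, t8}

Sat(¬p) = {t1, t2, t3, t5, t6, t7, t8}
EF ¬p: least fixpoint, start Z0 = {t1, t2, t3, t5, t6, t7, t8}, add states with some successor in Z. Z1 = {t0, t1, t2, t3, t5, t6, t7, t8}; fixed.
Sat(EF ¬p) = {t0, t1, t2, t3, t5, t6, t7, t8}
EG (EF ¬p): greatest fixpoint, start Z0 = {t0, t1, t2, t3, t5, t6, t7, t8}, keep only states in Sat with some successor in Z. Already a fixed point.
Sat(EG (EF ¬p)) = {t0, t1, t2, t3, t5, t6, t7, t8}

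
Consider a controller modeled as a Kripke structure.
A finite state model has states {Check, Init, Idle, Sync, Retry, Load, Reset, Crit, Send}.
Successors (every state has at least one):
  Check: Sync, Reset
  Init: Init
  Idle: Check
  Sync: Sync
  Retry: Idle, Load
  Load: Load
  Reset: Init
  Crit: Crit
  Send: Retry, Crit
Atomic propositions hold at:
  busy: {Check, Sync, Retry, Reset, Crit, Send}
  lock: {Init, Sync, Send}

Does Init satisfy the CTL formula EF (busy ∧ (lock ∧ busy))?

No

Sat(lock ∧ busy) = {Sync, Send}
Sat(busy ∧ (lock ∧ busy)) = {Sync, Send}
EF (busy ∧ (lock ∧ busy)): least fixpoint, start Z0 = {Sync, Send}, add states with some successor in Z. Z1 = {Check, Sync, Send}; Z2 = {Check, Idle, Sync, Send}; Z3 = {Check, Idle, Sync, Retry, Send}; fixed.
Sat(EF (busy ∧ (lock ∧ busy))) = {Check, Idle, Sync, Retry, Send}
Init ∉ Sat(EF (busy ∧ (lock ∧ busy))) = {Check, Idle, Sync, Retry, Send}, so the formula does not hold at Init.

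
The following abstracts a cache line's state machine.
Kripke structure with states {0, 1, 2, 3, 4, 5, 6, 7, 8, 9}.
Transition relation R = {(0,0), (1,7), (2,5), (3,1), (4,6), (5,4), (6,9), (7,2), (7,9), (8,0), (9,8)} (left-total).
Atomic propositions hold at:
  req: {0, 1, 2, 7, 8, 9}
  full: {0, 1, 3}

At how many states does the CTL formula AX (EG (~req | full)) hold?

2

Sat(~req) = {3, 4, 5, 6}
Sat(~req | full) = {0, 1, 3, 4, 5, 6}
EG (~req | full): greatest fixpoint, start Z0 = {0, 1, 3, 4, 5, 6}, keep only states in Sat with some successor in Z. Z1 = {0, 3, 4, 5}; Z2 = {0, 5}; Z3 = {0}; fixed.
Sat(EG (~req | full)) = {0}
Sat(AX (EG (~req | full))) = {s : every successor in {0}} = {0, 8}
|Sat(AX (EG (~req | full)))| = |{0, 8}| = 2.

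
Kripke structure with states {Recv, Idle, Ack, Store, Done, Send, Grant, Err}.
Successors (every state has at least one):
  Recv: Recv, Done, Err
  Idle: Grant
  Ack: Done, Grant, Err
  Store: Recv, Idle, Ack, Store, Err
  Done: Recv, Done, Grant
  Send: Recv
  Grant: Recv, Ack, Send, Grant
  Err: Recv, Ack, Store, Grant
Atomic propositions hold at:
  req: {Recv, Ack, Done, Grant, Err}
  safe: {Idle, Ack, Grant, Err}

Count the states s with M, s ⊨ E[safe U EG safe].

EG safe: greatest fixpoint, start Z0 = {Idle, Ack, Grant, Err}, keep only states in Sat with some successor in Z. Already a fixed point.
Sat(EG safe) = {Idle, Ack, Grant, Err}
E[safe U EG safe]: least fixpoint, start Z0 = Sat(EG safe) = {Idle, Ack, Grant, Err}, add states in Sat(safe) with some successor in Z. Already a fixed point.
Sat(E[safe U EG safe]) = {Idle, Ack, Grant, Err}
|Sat(E[safe U EG safe])| = |{Idle, Ack, Grant, Err}| = 4.

4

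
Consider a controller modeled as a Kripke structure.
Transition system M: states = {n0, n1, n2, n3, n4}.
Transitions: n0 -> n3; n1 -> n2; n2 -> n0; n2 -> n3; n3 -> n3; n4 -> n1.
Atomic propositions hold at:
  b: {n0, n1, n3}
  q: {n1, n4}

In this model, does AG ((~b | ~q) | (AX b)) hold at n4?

No

Sat(~b) = {n2, n4}
Sat(~q) = {n0, n2, n3}
Sat(~b | ~q) = {n0, n2, n3, n4}
Sat(AX b) = {s : every successor in {n0, n1, n3}} = {n0, n2, n3, n4}
Sat((~b | ~q) | (AX b)) = {n0, n2, n3, n4}
AG ((~b | ~q) | (AX b)): greatest fixpoint, start Z0 = {n0, n2, n3, n4}, keep only states in Sat with every successor in Z. Z1 = {n0, n2, n3}; fixed.
Sat(AG ((~b | ~q) | (AX b))) = {n0, n2, n3}
n4 ∉ Sat(AG ((~b | ~q) | (AX b))) = {n0, n2, n3}, so the formula does not hold at n4.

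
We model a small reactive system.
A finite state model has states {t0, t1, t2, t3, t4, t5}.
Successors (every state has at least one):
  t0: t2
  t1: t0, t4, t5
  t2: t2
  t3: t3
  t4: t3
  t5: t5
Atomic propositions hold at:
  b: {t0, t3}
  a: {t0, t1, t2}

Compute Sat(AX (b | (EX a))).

Sat(EX a) = {s : some successor in {t0, t1, t2}} = {t0, t1, t2}
Sat(b | (EX a)) = {t0, t1, t2, t3}
Sat(AX (b | (EX a))) = {s : every successor in {t0, t1, t2, t3}} = {t0, t2, t3, t4}

{t0, t2, t3, t4}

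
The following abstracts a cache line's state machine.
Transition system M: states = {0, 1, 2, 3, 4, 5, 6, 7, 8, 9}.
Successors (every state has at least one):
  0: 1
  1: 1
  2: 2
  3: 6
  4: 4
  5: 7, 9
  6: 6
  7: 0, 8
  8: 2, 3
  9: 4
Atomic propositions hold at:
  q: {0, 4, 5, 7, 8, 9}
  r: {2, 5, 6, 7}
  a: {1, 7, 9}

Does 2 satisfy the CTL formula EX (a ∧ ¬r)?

No

Sat(¬r) = {0, 1, 3, 4, 8, 9}
Sat(a ∧ ¬r) = {1, 9}
Sat(EX (a ∧ ¬r)) = {s : some successor in {1, 9}} = {0, 1, 5}
2 ∉ Sat(EX (a ∧ ¬r)) = {0, 1, 5}, so the formula does not hold at 2.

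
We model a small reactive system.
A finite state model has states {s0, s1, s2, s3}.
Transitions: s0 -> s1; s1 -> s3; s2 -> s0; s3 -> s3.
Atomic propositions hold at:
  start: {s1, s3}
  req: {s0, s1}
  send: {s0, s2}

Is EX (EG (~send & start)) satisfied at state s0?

Sat(~send) = {s1, s3}
Sat(~send & start) = {s1, s3}
EG (~send & start): greatest fixpoint, start Z0 = {s1, s3}, keep only states in Sat with some successor in Z. Already a fixed point.
Sat(EG (~send & start)) = {s1, s3}
Sat(EX (EG (~send & start))) = {s : some successor in {s1, s3}} = {s0, s1, s3}
s0 ∈ Sat(EX (EG (~send & start))) = {s0, s1, s3}, so the formula holds at s0.

Yes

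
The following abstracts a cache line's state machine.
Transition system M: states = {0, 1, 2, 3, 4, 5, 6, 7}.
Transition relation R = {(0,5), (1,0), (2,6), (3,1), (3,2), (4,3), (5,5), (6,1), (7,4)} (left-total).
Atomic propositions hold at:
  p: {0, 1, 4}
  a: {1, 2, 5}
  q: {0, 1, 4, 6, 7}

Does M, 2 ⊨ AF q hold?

Yes

AF q: least fixpoint, start Z0 = {0, 1, 4, 6, 7}, add states with every successor in Z. Z1 = {0, 1, 2, 4, 6, 7}; Z2 = {0, 1, 2, 3, 4, 6, 7}; fixed.
Sat(AF q) = {0, 1, 2, 3, 4, 6, 7}
2 ∈ Sat(AF q) = {0, 1, 2, 3, 4, 6, 7}, so the formula holds at 2.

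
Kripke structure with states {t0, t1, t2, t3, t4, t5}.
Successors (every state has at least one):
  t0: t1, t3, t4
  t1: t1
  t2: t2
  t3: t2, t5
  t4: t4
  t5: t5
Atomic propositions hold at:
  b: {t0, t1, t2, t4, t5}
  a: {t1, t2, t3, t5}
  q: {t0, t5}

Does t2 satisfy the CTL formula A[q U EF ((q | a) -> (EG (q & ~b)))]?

Sat(q | a) = {t0, t1, t2, t3, t5}
Sat(~b) = {t3}
Sat(q & ~b) = ∅
EG (q & ~b): greatest fixpoint, start Z0 = ∅, keep only states in Sat with some successor in Z. Already a fixed point.
Sat(EG (q & ~b)) = ∅
Sat((q | a) -> (EG (q & ~b))) = {t4}
EF ((q | a) -> (EG (q & ~b))): least fixpoint, start Z0 = {t4}, add states with some successor in Z. Z1 = {t0, t4}; fixed.
Sat(EF ((q | a) -> (EG (q & ~b)))) = {t0, t4}
A[q U EF ((q | a) -> (EG (q & ~b)))]: least fixpoint, start Z0 = Sat(EF ((q | a) -> (EG (q & ~b)))) = {t0, t4}, add states in Sat(q) with every successor in Z. Already a fixed point.
Sat(A[q U EF ((q | a) -> (EG (q & ~b)))]) = {t0, t4}
t2 ∉ Sat(A[q U EF ((q | a) -> (EG (q & ~b)))]) = {t0, t4}, so the formula does not hold at t2.

No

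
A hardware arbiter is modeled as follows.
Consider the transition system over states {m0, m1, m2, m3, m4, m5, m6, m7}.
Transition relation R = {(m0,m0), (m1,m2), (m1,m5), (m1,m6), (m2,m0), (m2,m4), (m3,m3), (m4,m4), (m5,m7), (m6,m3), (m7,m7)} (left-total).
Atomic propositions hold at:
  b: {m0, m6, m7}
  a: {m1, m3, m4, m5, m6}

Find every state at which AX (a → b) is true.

Sat(a → b) = {m0, m2, m6, m7}
Sat(AX (a → b)) = {s : every successor in {m0, m2, m6, m7}} = {m0, m5, m7}

{m0, m5, m7}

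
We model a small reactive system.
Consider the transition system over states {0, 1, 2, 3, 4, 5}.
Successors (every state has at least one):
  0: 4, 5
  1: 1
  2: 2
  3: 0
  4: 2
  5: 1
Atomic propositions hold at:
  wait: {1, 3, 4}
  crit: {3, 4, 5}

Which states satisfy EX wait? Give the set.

{0, 1, 5}

Sat(EX wait) = {s : some successor in {1, 3, 4}} = {0, 1, 5}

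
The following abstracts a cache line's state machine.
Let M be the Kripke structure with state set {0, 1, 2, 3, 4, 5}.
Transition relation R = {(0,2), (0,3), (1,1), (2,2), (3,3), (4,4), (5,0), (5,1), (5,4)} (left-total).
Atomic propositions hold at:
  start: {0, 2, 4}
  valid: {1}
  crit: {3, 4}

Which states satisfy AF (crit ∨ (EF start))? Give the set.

EF start: least fixpoint, start Z0 = {0, 2, 4}, add states with some successor in Z. Z1 = {0, 2, 4, 5}; fixed.
Sat(EF start) = {0, 2, 4, 5}
Sat(crit ∨ (EF start)) = {0, 2, 3, 4, 5}
AF (crit ∨ (EF start)): least fixpoint, start Z0 = {0, 2, 3, 4, 5}, add states with every successor in Z. Already a fixed point.
Sat(AF (crit ∨ (EF start))) = {0, 2, 3, 4, 5}

{0, 2, 3, 4, 5}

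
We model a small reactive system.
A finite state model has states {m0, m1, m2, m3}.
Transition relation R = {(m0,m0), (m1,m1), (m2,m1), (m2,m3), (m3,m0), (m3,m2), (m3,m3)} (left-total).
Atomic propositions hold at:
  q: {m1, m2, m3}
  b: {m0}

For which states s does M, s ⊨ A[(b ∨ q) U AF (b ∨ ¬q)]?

{m0}

Sat(b ∨ q) = {m0, m1, m2, m3}
Sat(¬q) = {m0}
Sat(b ∨ ¬q) = {m0}
AF (b ∨ ¬q): least fixpoint, start Z0 = {m0}, add states with every successor in Z. Already a fixed point.
Sat(AF (b ∨ ¬q)) = {m0}
A[(b ∨ q) U AF (b ∨ ¬q)]: least fixpoint, start Z0 = Sat(AF (b ∨ ¬q)) = {m0}, add states in Sat(b ∨ q) with every successor in Z. Already a fixed point.
Sat(A[(b ∨ q) U AF (b ∨ ¬q)]) = {m0}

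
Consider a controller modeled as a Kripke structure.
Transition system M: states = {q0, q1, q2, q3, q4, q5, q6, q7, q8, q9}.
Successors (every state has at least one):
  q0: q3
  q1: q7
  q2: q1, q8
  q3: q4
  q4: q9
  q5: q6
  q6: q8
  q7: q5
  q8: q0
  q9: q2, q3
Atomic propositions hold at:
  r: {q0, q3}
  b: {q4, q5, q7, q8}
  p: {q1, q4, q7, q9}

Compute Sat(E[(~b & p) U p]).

{q1, q4, q7, q9}

Sat(~b) = {q0, q1, q2, q3, q6, q9}
Sat(~b & p) = {q1, q9}
E[(~b & p) U p]: least fixpoint, start Z0 = Sat(p) = {q1, q4, q7, q9}, add states in Sat(~b & p) with some successor in Z. Already a fixed point.
Sat(E[(~b & p) U p]) = {q1, q4, q7, q9}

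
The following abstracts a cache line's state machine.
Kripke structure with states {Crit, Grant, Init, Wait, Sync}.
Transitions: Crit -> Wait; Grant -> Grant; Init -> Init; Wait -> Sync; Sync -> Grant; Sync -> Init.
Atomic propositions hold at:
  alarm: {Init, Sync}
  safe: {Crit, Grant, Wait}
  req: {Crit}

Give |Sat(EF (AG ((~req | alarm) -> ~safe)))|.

4

Sat(~req) = {Grant, Init, Wait, Sync}
Sat(~req | alarm) = {Grant, Init, Wait, Sync}
Sat(~safe) = {Init, Sync}
Sat((~req | alarm) -> ~safe) = {Crit, Init, Sync}
AG ((~req | alarm) -> ~safe): greatest fixpoint, start Z0 = {Crit, Init, Sync}, keep only states in Sat with every successor in Z. Z1 = {Init}; fixed.
Sat(AG ((~req | alarm) -> ~safe)) = {Init}
EF (AG ((~req | alarm) -> ~safe)): least fixpoint, start Z0 = {Init}, add states with some successor in Z. Z1 = {Init, Sync}; Z2 = {Init, Wait, Sync}; Z3 = {Crit, Init, Wait, Sync}; fixed.
Sat(EF (AG ((~req | alarm) -> ~safe))) = {Crit, Init, Wait, Sync}
|Sat(EF (AG ((~req | alarm) -> ~safe)))| = |{Crit, Init, Wait, Sync}| = 4.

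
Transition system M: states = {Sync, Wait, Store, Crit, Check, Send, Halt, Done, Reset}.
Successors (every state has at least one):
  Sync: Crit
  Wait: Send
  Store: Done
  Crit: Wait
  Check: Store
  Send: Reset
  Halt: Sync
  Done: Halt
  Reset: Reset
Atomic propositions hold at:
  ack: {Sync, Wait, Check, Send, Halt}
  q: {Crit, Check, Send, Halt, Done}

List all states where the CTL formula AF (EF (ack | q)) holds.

Sat(ack | q) = {Sync, Wait, Crit, Check, Send, Halt, Done}
EF (ack | q): least fixpoint, start Z0 = {Sync, Wait, Crit, Check, Send, Halt, Done}, add states with some successor in Z. Z1 = {Sync, Wait, Store, Crit, Check, Send, Halt, Done}; fixed.
Sat(EF (ack | q)) = {Sync, Wait, Store, Crit, Check, Send, Halt, Done}
AF (EF (ack | q)): least fixpoint, start Z0 = {Sync, Wait, Store, Crit, Check, Send, Halt, Done}, add states with every successor in Z. Already a fixed point.
Sat(AF (EF (ack | q))) = {Sync, Wait, Store, Crit, Check, Send, Halt, Done}

{Sync, Wait, Store, Crit, Check, Send, Halt, Done}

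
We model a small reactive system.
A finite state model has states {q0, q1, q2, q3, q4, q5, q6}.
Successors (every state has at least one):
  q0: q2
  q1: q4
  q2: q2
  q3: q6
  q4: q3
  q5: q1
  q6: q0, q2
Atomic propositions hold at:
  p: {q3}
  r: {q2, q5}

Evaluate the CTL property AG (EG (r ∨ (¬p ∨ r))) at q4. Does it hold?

No

Sat(¬p) = {q0, q1, q2, q4, q5, q6}
Sat(¬p ∨ r) = {q0, q1, q2, q4, q5, q6}
Sat(r ∨ (¬p ∨ r)) = {q0, q1, q2, q4, q5, q6}
EG (r ∨ (¬p ∨ r)): greatest fixpoint, start Z0 = {q0, q1, q2, q4, q5, q6}, keep only states in Sat with some successor in Z. Z1 = {q0, q1, q2, q5, q6}; Z2 = {q0, q2, q5, q6}; Z3 = {q0, q2, q6}; fixed.
Sat(EG (r ∨ (¬p ∨ r))) = {q0, q2, q6}
AG (EG (r ∨ (¬p ∨ r))): greatest fixpoint, start Z0 = {q0, q2, q6}, keep only states in Sat with every successor in Z. Already a fixed point.
Sat(AG (EG (r ∨ (¬p ∨ r)))) = {q0, q2, q6}
q4 ∉ Sat(AG (EG (r ∨ (¬p ∨ r)))) = {q0, q2, q6}, so the formula does not hold at q4.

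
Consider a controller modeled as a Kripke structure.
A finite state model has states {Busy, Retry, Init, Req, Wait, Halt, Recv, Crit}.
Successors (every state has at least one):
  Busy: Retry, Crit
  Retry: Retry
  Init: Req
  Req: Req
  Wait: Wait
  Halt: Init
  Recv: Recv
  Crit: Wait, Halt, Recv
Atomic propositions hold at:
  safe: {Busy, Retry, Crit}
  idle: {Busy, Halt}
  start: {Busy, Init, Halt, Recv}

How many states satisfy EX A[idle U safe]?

2

A[idle U safe]: least fixpoint, start Z0 = Sat(safe) = {Busy, Retry, Crit}, add states in Sat(idle) with every successor in Z. Already a fixed point.
Sat(A[idle U safe]) = {Busy, Retry, Crit}
Sat(EX A[idle U safe]) = {s : some successor in {Busy, Retry, Crit}} = {Busy, Retry}
|Sat(EX A[idle U safe])| = |{Busy, Retry}| = 2.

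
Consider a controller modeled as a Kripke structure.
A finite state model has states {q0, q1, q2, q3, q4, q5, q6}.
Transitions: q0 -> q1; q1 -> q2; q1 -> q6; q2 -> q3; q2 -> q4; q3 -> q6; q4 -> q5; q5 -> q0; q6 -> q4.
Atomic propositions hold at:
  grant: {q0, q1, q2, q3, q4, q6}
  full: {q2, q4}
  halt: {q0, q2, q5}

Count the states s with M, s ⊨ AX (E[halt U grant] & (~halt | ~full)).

6

E[halt U grant]: least fixpoint, start Z0 = Sat(grant) = {q0, q1, q2, q3, q4, q6}, add states in Sat(halt) with some successor in Z. Z1 = {q0, q1, q2, q3, q4, q5, q6}; fixed.
Sat(E[halt U grant]) = {q0, q1, q2, q3, q4, q5, q6}
Sat(~halt) = {q1, q3, q4, q6}
Sat(~full) = {q0, q1, q3, q5, q6}
Sat(~halt | ~full) = {q0, q1, q3, q4, q5, q6}
Sat(E[halt U grant] & (~halt | ~full)) = {q0, q1, q3, q4, q5, q6}
Sat(AX (E[halt U grant] & (~halt | ~full))) = {s : every successor in {q0, q1, q3, q4, q5, q6}} = {q0, q2, q3, q4, q5, q6}
|Sat(AX (E[halt U grant] & (~halt | ~full)))| = |{q0, q2, q3, q4, q5, q6}| = 6.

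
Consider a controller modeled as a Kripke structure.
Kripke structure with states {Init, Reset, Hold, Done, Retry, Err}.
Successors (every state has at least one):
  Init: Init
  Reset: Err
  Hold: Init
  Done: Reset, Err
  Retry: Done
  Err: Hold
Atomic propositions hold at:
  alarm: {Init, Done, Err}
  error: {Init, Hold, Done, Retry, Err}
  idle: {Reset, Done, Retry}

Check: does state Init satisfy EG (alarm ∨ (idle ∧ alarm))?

Sat(idle ∧ alarm) = {Done}
Sat(alarm ∨ (idle ∧ alarm)) = {Init, Done, Err}
EG (alarm ∨ (idle ∧ alarm)): greatest fixpoint, start Z0 = {Init, Done, Err}, keep only states in Sat with some successor in Z. Z1 = {Init, Done}; Z2 = {Init}; fixed.
Sat(EG (alarm ∨ (idle ∧ alarm))) = {Init}
Init ∈ Sat(EG (alarm ∨ (idle ∧ alarm))) = {Init}, so the formula holds at Init.

Yes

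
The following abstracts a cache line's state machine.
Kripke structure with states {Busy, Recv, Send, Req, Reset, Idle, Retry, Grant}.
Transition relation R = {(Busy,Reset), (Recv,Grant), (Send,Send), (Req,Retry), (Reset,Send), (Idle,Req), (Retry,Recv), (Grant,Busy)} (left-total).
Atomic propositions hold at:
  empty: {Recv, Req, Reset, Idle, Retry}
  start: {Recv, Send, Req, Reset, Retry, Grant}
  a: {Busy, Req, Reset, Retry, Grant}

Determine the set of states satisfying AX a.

{Busy, Recv, Req, Idle, Grant}

Sat(AX a) = {s : every successor in {Busy, Req, Reset, Retry, Grant}} = {Busy, Recv, Req, Idle, Grant}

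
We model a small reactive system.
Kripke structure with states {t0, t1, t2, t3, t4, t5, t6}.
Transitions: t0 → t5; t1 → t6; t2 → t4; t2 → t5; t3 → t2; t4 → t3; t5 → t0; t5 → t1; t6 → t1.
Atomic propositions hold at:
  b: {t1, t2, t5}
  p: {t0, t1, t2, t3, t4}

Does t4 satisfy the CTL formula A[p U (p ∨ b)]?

Yes

Sat(p ∨ b) = {t0, t1, t2, t3, t4, t5}
A[p U (p ∨ b)]: least fixpoint, start Z0 = Sat((p ∨ b)) = {t0, t1, t2, t3, t4, t5}, add states in Sat(p) with every successor in Z. Already a fixed point.
Sat(A[p U (p ∨ b)]) = {t0, t1, t2, t3, t4, t5}
t4 ∈ Sat(A[p U (p ∨ b)]) = {t0, t1, t2, t3, t4, t5}, so the formula holds at t4.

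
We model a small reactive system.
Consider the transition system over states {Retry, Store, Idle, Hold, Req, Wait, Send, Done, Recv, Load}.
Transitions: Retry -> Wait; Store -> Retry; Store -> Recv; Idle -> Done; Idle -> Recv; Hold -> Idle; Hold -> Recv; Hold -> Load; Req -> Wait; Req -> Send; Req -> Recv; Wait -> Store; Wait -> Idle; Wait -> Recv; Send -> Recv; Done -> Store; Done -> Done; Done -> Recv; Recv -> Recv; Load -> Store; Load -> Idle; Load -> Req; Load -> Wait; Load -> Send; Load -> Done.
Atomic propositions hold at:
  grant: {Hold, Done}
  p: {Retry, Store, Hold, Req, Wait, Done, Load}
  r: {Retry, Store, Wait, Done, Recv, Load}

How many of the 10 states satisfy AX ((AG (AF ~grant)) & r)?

Sat(~grant) = {Retry, Store, Idle, Req, Wait, Send, Recv, Load}
AF ~grant: least fixpoint, start Z0 = {Retry, Store, Idle, Req, Wait, Send, Recv, Load}, add states with every successor in Z. Z1 = {Retry, Store, Idle, Hold, Req, Wait, Send, Recv, Load}; fixed.
Sat(AF ~grant) = {Retry, Store, Idle, Hold, Req, Wait, Send, Recv, Load}
AG (AF ~grant): greatest fixpoint, start Z0 = {Retry, Store, Idle, Hold, Req, Wait, Send, Recv, Load}, keep only states in Sat with every successor in Z. Z1 = {Retry, Store, Hold, Req, Wait, Send, Recv}; Z2 = {Retry, Store, Req, Send, Recv}; Z3 = {Store, Send, Recv}; Z4 = {Send, Recv}; fixed.
Sat(AG (AF ~grant)) = {Send, Recv}
Sat((AG (AF ~grant)) & r) = {Recv}
Sat(AX ((AG (AF ~grant)) & r)) = {s : every successor in {Recv}} = {Send, Recv}
|Sat(AX ((AG (AF ~grant)) & r))| = |{Send, Recv}| = 2.

2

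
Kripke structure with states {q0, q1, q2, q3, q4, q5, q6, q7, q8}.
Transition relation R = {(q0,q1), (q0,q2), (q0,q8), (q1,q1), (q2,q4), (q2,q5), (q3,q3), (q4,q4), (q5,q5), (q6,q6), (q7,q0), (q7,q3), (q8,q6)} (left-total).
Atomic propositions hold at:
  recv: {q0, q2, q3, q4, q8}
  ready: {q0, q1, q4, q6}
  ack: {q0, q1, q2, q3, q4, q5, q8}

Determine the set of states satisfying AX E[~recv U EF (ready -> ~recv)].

{q0, q1, q3, q5, q6, q7, q8}

Sat(~recv) = {q1, q5, q6, q7}
Sat(ready -> ~recv) = {q1, q2, q3, q5, q6, q7, q8}
EF (ready -> ~recv): least fixpoint, start Z0 = {q1, q2, q3, q5, q6, q7, q8}, add states with some successor in Z. Z1 = {q0, q1, q2, q3, q5, q6, q7, q8}; fixed.
Sat(EF (ready -> ~recv)) = {q0, q1, q2, q3, q5, q6, q7, q8}
E[~recv U EF (ready -> ~recv)]: least fixpoint, start Z0 = Sat(EF (ready -> ~recv)) = {q0, q1, q2, q3, q5, q6, q7, q8}, add states in Sat(~recv) with some successor in Z. Already a fixed point.
Sat(E[~recv U EF (ready -> ~recv)]) = {q0, q1, q2, q3, q5, q6, q7, q8}
Sat(AX E[~recv U EF (ready -> ~recv)]) = {s : every successor in {q0, q1, q2, q3, q5, q6, q7, q8}} = {q0, q1, q3, q5, q6, q7, q8}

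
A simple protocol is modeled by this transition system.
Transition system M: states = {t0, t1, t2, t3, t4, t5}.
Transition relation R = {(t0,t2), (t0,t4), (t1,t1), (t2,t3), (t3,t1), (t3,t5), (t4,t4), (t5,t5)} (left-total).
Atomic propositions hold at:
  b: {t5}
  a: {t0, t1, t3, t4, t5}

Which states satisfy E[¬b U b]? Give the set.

{t0, t2, t3, t5}

Sat(¬b) = {t0, t1, t2, t3, t4}
E[¬b U b]: least fixpoint, start Z0 = Sat(b) = {t5}, add states in Sat(¬b) with some successor in Z. Z1 = {t3, t5}; Z2 = {t2, t3, t5}; Z3 = {t0, t2, t3, t5}; fixed.
Sat(E[¬b U b]) = {t0, t2, t3, t5}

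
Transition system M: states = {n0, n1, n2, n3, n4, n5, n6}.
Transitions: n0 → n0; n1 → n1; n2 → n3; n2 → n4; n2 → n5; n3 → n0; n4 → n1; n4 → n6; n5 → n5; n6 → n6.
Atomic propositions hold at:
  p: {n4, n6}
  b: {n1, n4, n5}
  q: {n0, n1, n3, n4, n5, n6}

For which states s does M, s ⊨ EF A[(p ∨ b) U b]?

Sat(p ∨ b) = {n1, n4, n5, n6}
A[(p ∨ b) U b]: least fixpoint, start Z0 = Sat(b) = {n1, n4, n5}, add states in Sat(p ∨ b) with every successor in Z. Already a fixed point.
Sat(A[(p ∨ b) U b]) = {n1, n4, n5}
EF A[(p ∨ b) U b]: least fixpoint, start Z0 = {n1, n4, n5}, add states with some successor in Z. Z1 = {n1, n2, n4, n5}; fixed.
Sat(EF A[(p ∨ b) U b]) = {n1, n2, n4, n5}

{n1, n2, n4, n5}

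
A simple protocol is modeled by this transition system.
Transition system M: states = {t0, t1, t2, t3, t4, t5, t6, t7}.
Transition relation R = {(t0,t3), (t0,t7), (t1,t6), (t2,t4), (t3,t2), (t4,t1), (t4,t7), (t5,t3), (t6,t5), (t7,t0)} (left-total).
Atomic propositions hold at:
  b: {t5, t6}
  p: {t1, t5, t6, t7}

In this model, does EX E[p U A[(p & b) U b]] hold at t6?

Sat(p & b) = {t5, t6}
A[(p & b) U b]: least fixpoint, start Z0 = Sat(b) = {t5, t6}, add states in Sat(p & b) with every successor in Z. Already a fixed point.
Sat(A[(p & b) U b]) = {t5, t6}
E[p U A[(p & b) U b]]: least fixpoint, start Z0 = Sat(A[(p & b) U b]) = {t5, t6}, add states in Sat(p) with some successor in Z. Z1 = {t1, t5, t6}; fixed.
Sat(E[p U A[(p & b) U b]]) = {t1, t5, t6}
Sat(EX E[p U A[(p & b) U b]]) = {s : some successor in {t1, t5, t6}} = {t1, t4, t6}
t6 ∈ Sat(EX E[p U A[(p & b) U b]]) = {t1, t4, t6}, so the formula holds at t6.

Yes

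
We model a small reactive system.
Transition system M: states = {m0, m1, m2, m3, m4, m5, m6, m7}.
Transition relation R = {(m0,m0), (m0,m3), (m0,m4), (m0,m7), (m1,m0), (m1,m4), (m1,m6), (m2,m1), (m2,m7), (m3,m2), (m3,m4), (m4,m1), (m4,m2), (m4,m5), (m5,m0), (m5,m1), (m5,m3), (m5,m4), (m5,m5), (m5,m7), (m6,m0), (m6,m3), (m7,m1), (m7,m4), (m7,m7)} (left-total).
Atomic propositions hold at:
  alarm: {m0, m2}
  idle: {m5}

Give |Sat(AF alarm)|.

2

AF alarm: least fixpoint, start Z0 = {m0, m2}, add states with every successor in Z. Already a fixed point.
Sat(AF alarm) = {m0, m2}
|Sat(AF alarm)| = |{m0, m2}| = 2.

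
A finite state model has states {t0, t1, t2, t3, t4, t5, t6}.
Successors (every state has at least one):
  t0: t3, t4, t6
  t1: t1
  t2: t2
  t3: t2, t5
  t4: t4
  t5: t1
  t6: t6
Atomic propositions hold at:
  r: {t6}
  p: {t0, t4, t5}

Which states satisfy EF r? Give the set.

EF r: least fixpoint, start Z0 = {t6}, add states with some successor in Z. Z1 = {t0, t6}; fixed.
Sat(EF r) = {t0, t6}

{t0, t6}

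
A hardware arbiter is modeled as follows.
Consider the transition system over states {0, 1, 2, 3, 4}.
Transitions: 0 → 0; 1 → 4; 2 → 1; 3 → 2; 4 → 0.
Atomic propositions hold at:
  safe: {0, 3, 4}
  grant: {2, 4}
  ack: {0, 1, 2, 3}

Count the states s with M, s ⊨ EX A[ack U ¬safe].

Sat(¬safe) = {1, 2}
A[ack U ¬safe]: least fixpoint, start Z0 = Sat(¬safe) = {1, 2}, add states in Sat(ack) with every successor in Z. Z1 = {1, 2, 3}; fixed.
Sat(A[ack U ¬safe]) = {1, 2, 3}
Sat(EX A[ack U ¬safe]) = {s : some successor in {1, 2, 3}} = {2, 3}
|Sat(EX A[ack U ¬safe])| = |{2, 3}| = 2.

2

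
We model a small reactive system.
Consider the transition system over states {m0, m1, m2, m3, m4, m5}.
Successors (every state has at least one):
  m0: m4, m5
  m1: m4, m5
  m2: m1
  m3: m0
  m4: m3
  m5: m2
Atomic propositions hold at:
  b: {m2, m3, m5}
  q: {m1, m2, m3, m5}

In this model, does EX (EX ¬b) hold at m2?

Sat(¬b) = {m0, m1, m4}
Sat(EX ¬b) = {s : some successor in {m0, m1, m4}} = {m0, m1, m2, m3}
Sat(EX (EX ¬b)) = {s : some successor in {m0, m1, m2, m3}} = {m2, m3, m4, m5}
m2 ∈ Sat(EX (EX ¬b)) = {m2, m3, m4, m5}, so the formula holds at m2.

Yes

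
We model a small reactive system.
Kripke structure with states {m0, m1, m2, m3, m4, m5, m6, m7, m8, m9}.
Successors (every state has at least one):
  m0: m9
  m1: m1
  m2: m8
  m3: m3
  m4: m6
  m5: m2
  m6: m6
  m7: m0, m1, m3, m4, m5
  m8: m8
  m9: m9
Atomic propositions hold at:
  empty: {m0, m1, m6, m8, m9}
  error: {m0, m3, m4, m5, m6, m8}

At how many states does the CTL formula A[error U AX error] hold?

Sat(AX error) = {s : every successor in {m0, m3, m4, m5, m6, m8}} = {m2, m3, m4, m6, m8}
A[error U AX error]: least fixpoint, start Z0 = Sat(AX error) = {m2, m3, m4, m6, m8}, add states in Sat(error) with every successor in Z. Z1 = {m2, m3, m4, m5, m6, m8}; fixed.
Sat(A[error U AX error]) = {m2, m3, m4, m5, m6, m8}
|Sat(A[error U AX error])| = |{m2, m3, m4, m5, m6, m8}| = 6.

6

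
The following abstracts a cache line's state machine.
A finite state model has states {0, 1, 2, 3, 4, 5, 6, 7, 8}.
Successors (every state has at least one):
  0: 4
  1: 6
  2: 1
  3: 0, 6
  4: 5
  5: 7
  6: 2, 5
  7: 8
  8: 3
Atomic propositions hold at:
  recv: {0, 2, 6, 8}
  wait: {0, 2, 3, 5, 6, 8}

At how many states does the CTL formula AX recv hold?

3

Sat(AX recv) = {s : every successor in {0, 2, 6, 8}} = {1, 3, 7}
|Sat(AX recv)| = |{1, 3, 7}| = 3.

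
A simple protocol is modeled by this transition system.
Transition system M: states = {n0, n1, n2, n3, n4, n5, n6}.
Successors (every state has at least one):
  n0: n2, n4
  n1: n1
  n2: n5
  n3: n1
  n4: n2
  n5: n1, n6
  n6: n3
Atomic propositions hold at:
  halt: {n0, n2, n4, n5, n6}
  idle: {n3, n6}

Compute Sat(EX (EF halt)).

EF halt: least fixpoint, start Z0 = {n0, n2, n4, n5, n6}, add states with some successor in Z. Already a fixed point.
Sat(EF halt) = {n0, n2, n4, n5, n6}
Sat(EX (EF halt)) = {s : some successor in {n0, n2, n4, n5, n6}} = {n0, n2, n4, n5}

{n0, n2, n4, n5}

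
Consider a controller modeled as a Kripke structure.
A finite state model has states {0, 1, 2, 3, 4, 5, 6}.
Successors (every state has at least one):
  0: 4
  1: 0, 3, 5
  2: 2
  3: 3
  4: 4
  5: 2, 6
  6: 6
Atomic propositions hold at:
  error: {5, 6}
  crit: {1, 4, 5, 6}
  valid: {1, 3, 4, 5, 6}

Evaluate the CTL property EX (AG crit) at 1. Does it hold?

No

AG crit: greatest fixpoint, start Z0 = {1, 4, 5, 6}, keep only states in Sat with every successor in Z. Z1 = {4, 6}; fixed.
Sat(AG crit) = {4, 6}
Sat(EX (AG crit)) = {s : some successor in {4, 6}} = {0, 4, 5, 6}
1 ∉ Sat(EX (AG crit)) = {0, 4, 5, 6}, so the formula does not hold at 1.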